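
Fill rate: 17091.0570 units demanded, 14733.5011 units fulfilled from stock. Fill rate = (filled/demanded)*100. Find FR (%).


FR = 14733.5011 / 17091.0570 * 100 = 86.2059

86.2059%


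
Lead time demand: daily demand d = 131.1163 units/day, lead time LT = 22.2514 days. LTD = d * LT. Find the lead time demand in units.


LTD = 131.1163 * 22.2514 = 2917.5212

2917.5212 units


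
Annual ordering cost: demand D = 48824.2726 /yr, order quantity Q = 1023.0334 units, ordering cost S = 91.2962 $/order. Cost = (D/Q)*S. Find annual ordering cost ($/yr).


Number of orders = D/Q = 47.7250
Cost = 47.7250 * 91.2962 = 4357.1115

4357.1115 $/yr


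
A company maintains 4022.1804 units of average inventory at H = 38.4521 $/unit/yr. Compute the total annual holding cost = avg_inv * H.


Cost = 4022.1804 * 38.4521 = 154661.2830

154661.2830 $/yr


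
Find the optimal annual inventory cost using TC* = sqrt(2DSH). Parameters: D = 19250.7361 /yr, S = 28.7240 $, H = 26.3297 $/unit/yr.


2*D*S*H = 29118444.0743
TC* = sqrt(29118444.0743) = 5396.1509

5396.1509 $/yr


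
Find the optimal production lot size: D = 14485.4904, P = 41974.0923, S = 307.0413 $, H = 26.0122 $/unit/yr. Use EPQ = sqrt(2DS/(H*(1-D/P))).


1 - D/P = 1 - 0.3451 = 0.6549
H*(1-D/P) = 17.0352
2DS = 8895287.6071
EPQ = sqrt(522169.5847) = 722.6130

722.6130 units


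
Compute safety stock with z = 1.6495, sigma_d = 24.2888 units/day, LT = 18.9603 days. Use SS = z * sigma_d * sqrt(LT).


sqrt(LT) = sqrt(18.9603) = 4.3543
SS = 1.6495 * 24.2888 * 4.3543 = 174.4540

174.4540 units


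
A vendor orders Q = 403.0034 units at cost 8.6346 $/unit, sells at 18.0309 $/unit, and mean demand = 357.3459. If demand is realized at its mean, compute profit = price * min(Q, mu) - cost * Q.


Sales at mu = min(403.0034, 357.3459) = 357.3459
Revenue = 18.0309 * 357.3459 = 6443.2682
Total cost = 8.6346 * 403.0034 = 3479.7732
Profit = 6443.2682 - 3479.7732 = 2963.4950

2963.4950 $


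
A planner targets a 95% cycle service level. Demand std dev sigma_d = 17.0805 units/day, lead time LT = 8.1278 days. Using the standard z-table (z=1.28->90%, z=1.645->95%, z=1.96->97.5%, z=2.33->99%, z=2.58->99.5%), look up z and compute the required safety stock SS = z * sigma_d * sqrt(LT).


From the table, SL = 95% corresponds to z = 1.645
sqrt(LT) = sqrt(8.1278) = 2.8509
SS = 1.645 * 17.0805 * 2.8509 = 80.1038

80.1038 units


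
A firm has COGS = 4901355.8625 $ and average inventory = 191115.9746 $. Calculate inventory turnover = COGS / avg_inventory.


Turnover = 4901355.8625 / 191115.9746 = 25.6460

25.6460


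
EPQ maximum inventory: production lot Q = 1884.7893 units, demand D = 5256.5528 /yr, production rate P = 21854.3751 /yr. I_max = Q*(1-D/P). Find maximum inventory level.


D/P = 0.2405
1 - D/P = 0.7595
I_max = 1884.7893 * 0.7595 = 1431.4478

1431.4478 units


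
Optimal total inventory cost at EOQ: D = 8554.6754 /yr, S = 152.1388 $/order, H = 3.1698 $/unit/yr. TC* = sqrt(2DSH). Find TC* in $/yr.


2*D*S*H = 8250977.0362
TC* = sqrt(8250977.0362) = 2872.4514

2872.4514 $/yr


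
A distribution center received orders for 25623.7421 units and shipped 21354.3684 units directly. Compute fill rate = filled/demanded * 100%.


FR = 21354.3684 / 25623.7421 * 100 = 83.3382

83.3382%


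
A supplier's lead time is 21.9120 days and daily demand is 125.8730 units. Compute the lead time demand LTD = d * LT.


LTD = 125.8730 * 21.9120 = 2758.1292

2758.1292 units


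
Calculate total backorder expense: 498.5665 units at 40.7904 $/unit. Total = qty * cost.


Total = 498.5665 * 40.7904 = 20336.7270

20336.7270 $


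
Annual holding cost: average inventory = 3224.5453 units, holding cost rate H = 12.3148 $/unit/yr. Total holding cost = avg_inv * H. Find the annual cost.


Cost = 3224.5453 * 12.3148 = 39709.6305

39709.6305 $/yr


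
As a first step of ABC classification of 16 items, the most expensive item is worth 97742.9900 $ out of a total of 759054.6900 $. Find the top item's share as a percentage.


Top item = 97742.9900
Total = 759054.6900
Percentage = 97742.9900 / 759054.6900 * 100 = 12.8769

12.8769%


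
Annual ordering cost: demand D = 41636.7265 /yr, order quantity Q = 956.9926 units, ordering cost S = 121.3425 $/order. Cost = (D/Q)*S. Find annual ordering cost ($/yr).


Number of orders = D/Q = 43.5079
Cost = 43.5079 * 121.3425 = 5279.3559

5279.3559 $/yr


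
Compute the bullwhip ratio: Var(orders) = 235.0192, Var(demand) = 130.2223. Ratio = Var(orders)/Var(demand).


BW = 235.0192 / 130.2223 = 1.8048

1.8048


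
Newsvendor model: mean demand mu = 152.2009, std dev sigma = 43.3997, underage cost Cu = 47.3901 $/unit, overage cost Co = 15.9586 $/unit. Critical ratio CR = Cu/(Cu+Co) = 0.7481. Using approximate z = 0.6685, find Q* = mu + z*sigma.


CR = Cu/(Cu+Co) = 47.3901/(47.3901+15.9586) = 0.7481
z = 0.6685
Q* = 152.2009 + 0.6685 * 43.3997 = 181.2136

181.2136 units


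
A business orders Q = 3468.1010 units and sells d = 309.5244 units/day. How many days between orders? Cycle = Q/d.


Cycle = 3468.1010 / 309.5244 = 11.2046

11.2046 days


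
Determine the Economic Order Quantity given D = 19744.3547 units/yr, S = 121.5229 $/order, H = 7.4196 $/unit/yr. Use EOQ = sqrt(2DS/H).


2*D*S = 2 * 19744.3547 * 121.5229 = 4798782.4835
2*D*S/H = 646771.0501
EOQ = sqrt(646771.0501) = 804.2208

804.2208 units


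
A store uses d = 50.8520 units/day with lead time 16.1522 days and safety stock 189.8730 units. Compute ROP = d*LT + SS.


d*LT = 50.8520 * 16.1522 = 821.3717
ROP = 821.3717 + 189.8730 = 1011.2447

1011.2447 units


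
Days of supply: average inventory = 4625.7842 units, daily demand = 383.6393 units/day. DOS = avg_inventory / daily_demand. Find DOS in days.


DOS = 4625.7842 / 383.6393 = 12.0576

12.0576 days


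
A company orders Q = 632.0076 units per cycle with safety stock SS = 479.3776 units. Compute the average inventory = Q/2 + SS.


Q/2 = 316.0038
Avg = 316.0038 + 479.3776 = 795.3814

795.3814 units


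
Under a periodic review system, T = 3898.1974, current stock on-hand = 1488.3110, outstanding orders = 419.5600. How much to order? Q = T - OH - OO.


Inventory position = OH + OO = 1488.3110 + 419.5600 = 1907.8710
Q = 3898.1974 - 1907.8710 = 1990.3264

1990.3264 units


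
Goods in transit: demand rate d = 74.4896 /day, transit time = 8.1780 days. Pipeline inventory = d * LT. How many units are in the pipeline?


Pipeline = 74.4896 * 8.1780 = 609.1759

609.1759 units


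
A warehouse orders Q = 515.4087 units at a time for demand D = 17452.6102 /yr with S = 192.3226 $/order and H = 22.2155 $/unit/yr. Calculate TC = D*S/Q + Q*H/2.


Ordering cost = D*S/Q = 6512.3685
Holding cost = Q*H/2 = 5725.0310
TC = 6512.3685 + 5725.0310 = 12237.3995

12237.3995 $/yr


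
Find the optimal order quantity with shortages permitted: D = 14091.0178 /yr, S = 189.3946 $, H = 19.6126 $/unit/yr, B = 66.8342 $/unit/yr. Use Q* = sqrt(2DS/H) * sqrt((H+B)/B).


sqrt(2DS/H) = 521.6778
sqrt((H+B)/B) = 1.1373
Q* = 521.6778 * 1.1373 = 593.3043

593.3043 units


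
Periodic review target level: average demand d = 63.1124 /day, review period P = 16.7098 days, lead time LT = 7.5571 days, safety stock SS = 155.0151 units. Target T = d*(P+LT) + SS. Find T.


P + LT = 24.2669
d*(P+LT) = 63.1124 * 24.2669 = 1531.5423
T = 1531.5423 + 155.0151 = 1686.5574

1686.5574 units


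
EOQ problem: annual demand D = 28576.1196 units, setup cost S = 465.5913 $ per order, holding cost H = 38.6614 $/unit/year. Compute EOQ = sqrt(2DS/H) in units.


2*D*S = 2 * 28576.1196 * 465.5913 = 26609585.3470
2*D*S/H = 688272.6789
EOQ = sqrt(688272.6789) = 829.6220

829.6220 units


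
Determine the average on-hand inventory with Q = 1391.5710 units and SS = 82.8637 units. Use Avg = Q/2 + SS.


Q/2 = 695.7855
Avg = 695.7855 + 82.8637 = 778.6492

778.6492 units


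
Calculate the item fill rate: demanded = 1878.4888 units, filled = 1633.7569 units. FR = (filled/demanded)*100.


FR = 1633.7569 / 1878.4888 * 100 = 86.9719

86.9719%


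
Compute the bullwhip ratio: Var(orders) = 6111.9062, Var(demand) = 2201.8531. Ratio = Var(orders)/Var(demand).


BW = 6111.9062 / 2201.8531 = 2.7758

2.7758


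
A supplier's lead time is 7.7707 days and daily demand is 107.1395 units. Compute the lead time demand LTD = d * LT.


LTD = 107.1395 * 7.7707 = 832.5489

832.5489 units


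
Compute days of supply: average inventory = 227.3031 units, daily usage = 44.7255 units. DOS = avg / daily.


DOS = 227.3031 / 44.7255 = 5.0822

5.0822 days


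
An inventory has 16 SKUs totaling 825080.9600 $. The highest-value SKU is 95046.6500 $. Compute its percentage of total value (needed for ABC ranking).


Top item = 95046.6500
Total = 825080.9600
Percentage = 95046.6500 / 825080.9600 * 100 = 11.5197

11.5197%


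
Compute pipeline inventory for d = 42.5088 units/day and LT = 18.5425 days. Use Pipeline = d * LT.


Pipeline = 42.5088 * 18.5425 = 788.2194

788.2194 units


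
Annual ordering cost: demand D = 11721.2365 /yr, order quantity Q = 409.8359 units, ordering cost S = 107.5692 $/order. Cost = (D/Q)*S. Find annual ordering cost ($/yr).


Number of orders = D/Q = 28.5998
Cost = 28.5998 * 107.5692 = 3076.4607

3076.4607 $/yr


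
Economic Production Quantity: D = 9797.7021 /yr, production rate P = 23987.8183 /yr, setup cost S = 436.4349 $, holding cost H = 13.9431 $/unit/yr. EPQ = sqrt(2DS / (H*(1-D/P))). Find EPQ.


1 - D/P = 1 - 0.4084 = 0.5916
H*(1-D/P) = 8.2481
2DS = 8552118.2725
EPQ = sqrt(1036857.6946) = 1018.2621

1018.2621 units


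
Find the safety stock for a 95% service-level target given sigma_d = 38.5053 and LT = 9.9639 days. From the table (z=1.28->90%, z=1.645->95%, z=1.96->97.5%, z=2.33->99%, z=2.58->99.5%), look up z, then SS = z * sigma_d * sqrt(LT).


From the table, SL = 95% corresponds to z = 1.645
sqrt(LT) = sqrt(9.9639) = 3.1566
SS = 1.645 * 38.5053 * 3.1566 = 199.9406

199.9406 units


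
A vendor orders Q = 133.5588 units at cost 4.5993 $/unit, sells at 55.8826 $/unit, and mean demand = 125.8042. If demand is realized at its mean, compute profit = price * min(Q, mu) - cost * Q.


Sales at mu = min(133.5588, 125.8042) = 125.8042
Revenue = 55.8826 * 125.8042 = 7030.2658
Total cost = 4.5993 * 133.5588 = 614.2770
Profit = 7030.2658 - 614.2770 = 6415.9888

6415.9888 $


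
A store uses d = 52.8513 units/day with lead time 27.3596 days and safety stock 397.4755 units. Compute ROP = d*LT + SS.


d*LT = 52.8513 * 27.3596 = 1445.9904
ROP = 1445.9904 + 397.4755 = 1843.4659

1843.4659 units


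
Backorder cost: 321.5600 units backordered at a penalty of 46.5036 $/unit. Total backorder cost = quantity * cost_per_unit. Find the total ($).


Total = 321.5600 * 46.5036 = 14953.6976

14953.6976 $


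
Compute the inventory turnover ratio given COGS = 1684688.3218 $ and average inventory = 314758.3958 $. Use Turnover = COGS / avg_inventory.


Turnover = 1684688.3218 / 314758.3958 = 5.3523

5.3523


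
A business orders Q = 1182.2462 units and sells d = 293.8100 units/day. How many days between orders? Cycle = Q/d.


Cycle = 1182.2462 / 293.8100 = 4.0238

4.0238 days


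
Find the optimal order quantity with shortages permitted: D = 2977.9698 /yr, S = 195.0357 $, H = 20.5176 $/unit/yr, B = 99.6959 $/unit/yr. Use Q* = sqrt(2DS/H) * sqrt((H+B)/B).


sqrt(2DS/H) = 237.9408
sqrt((H+B)/B) = 1.0981
Q* = 237.9408 * 1.0981 = 261.2804

261.2804 units


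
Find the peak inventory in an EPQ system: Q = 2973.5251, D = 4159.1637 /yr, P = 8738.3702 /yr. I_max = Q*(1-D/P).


D/P = 0.4760
1 - D/P = 0.5240
I_max = 2973.5251 * 0.5240 = 1558.2294

1558.2294 units


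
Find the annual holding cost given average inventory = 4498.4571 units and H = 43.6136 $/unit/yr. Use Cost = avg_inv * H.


Cost = 4498.4571 * 43.6136 = 196193.9086

196193.9086 $/yr


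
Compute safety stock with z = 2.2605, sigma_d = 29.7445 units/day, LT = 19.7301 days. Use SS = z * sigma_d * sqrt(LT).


sqrt(LT) = sqrt(19.7301) = 4.4419
SS = 2.2605 * 29.7445 * 4.4419 = 298.6592

298.6592 units


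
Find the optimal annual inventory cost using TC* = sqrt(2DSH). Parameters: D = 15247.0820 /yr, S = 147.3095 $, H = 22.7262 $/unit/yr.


2*D*S*H = 102087909.6723
TC* = sqrt(102087909.6723) = 10103.8562

10103.8562 $/yr


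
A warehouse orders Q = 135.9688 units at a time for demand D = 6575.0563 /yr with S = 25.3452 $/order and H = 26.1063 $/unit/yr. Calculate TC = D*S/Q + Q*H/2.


Ordering cost = D*S/Q = 1225.6203
Holding cost = Q*H/2 = 1774.8211
TC = 1225.6203 + 1774.8211 = 3000.4414

3000.4414 $/yr


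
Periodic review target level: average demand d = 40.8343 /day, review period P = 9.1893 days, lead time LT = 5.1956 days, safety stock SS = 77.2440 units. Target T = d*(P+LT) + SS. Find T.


P + LT = 14.3849
d*(P+LT) = 40.8343 * 14.3849 = 587.3973
T = 587.3973 + 77.2440 = 664.6413

664.6413 units


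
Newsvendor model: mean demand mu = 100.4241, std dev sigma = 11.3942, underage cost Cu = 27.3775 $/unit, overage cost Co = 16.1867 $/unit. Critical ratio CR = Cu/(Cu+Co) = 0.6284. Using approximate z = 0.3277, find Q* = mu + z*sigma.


CR = Cu/(Cu+Co) = 27.3775/(27.3775+16.1867) = 0.6284
z = 0.3277
Q* = 100.4241 + 0.3277 * 11.3942 = 104.1580

104.1580 units


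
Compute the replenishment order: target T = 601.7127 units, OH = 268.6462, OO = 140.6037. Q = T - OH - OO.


Inventory position = OH + OO = 268.6462 + 140.6037 = 409.2499
Q = 601.7127 - 409.2499 = 192.4628

192.4628 units


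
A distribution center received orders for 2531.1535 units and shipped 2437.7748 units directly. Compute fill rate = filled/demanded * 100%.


FR = 2437.7748 / 2531.1535 * 100 = 96.3108

96.3108%


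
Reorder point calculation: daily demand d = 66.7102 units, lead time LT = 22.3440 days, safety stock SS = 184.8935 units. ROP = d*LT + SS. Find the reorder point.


d*LT = 66.7102 * 22.3440 = 1490.5727
ROP = 1490.5727 + 184.8935 = 1675.4662

1675.4662 units


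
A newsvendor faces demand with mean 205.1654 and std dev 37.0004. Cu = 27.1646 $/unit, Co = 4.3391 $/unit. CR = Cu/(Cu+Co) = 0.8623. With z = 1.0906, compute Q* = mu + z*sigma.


CR = Cu/(Cu+Co) = 27.1646/(27.1646+4.3391) = 0.8623
z = 1.0906
Q* = 205.1654 + 1.0906 * 37.0004 = 245.5180

245.5180 units


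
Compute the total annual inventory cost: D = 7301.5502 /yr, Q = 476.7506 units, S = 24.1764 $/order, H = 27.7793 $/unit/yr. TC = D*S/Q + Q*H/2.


Ordering cost = D*S/Q = 370.2674
Holding cost = Q*H/2 = 6621.8990
TC = 370.2674 + 6621.8990 = 6992.1664

6992.1664 $/yr


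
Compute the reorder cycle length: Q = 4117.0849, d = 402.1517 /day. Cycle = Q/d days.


Cycle = 4117.0849 / 402.1517 = 10.2376

10.2376 days


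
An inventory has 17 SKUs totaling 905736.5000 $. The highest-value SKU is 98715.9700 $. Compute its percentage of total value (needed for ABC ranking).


Top item = 98715.9700
Total = 905736.5000
Percentage = 98715.9700 / 905736.5000 * 100 = 10.8990

10.8990%


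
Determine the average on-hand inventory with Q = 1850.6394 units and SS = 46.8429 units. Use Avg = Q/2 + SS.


Q/2 = 925.3197
Avg = 925.3197 + 46.8429 = 972.1626

972.1626 units


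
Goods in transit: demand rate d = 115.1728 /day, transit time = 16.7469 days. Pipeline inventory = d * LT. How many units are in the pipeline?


Pipeline = 115.1728 * 16.7469 = 1928.7874

1928.7874 units


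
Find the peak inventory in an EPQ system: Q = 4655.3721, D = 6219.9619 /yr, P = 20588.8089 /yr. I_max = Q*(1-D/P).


D/P = 0.3021
1 - D/P = 0.6979
I_max = 4655.3721 * 0.6979 = 3248.9655

3248.9655 units


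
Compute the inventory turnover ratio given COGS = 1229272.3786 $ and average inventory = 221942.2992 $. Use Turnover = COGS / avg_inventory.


Turnover = 1229272.3786 / 221942.2992 = 5.5387

5.5387


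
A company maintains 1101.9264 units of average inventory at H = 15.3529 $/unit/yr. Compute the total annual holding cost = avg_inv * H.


Cost = 1101.9264 * 15.3529 = 16917.7658

16917.7658 $/yr


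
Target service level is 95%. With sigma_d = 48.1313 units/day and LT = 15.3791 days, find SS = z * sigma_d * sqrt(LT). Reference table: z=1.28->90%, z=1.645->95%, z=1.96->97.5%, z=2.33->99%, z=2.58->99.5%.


From the table, SL = 95% corresponds to z = 1.645
sqrt(LT) = sqrt(15.3791) = 3.9216
SS = 1.645 * 48.1313 * 3.9216 = 310.4981

310.4981 units


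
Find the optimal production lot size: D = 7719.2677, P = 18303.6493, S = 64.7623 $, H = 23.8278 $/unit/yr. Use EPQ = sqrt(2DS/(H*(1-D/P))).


1 - D/P = 1 - 0.4217 = 0.5783
H*(1-D/P) = 13.7788
2DS = 999835.0611
EPQ = sqrt(72563.2311) = 269.3756

269.3756 units


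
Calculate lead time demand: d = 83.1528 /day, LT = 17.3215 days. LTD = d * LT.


LTD = 83.1528 * 17.3215 = 1440.3312

1440.3312 units


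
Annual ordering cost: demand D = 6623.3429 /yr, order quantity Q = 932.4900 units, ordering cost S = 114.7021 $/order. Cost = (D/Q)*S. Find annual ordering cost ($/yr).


Number of orders = D/Q = 7.1029
Cost = 7.1029 * 114.7021 = 814.7126

814.7126 $/yr


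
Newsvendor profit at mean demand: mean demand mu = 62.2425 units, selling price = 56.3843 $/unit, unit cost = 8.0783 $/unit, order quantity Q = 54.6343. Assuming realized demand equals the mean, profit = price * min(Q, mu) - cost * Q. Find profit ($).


Sales at mu = min(54.6343, 62.2425) = 54.6343
Revenue = 56.3843 * 54.6343 = 3080.5168
Total cost = 8.0783 * 54.6343 = 441.3523
Profit = 3080.5168 - 441.3523 = 2639.1645

2639.1645 $


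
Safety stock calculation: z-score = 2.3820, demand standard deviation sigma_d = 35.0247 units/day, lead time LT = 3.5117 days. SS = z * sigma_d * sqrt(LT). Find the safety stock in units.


sqrt(LT) = sqrt(3.5117) = 1.8740
SS = 2.3820 * 35.0247 * 1.8740 = 156.3417

156.3417 units


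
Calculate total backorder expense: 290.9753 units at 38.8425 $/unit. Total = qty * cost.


Total = 290.9753 * 38.8425 = 11302.2081

11302.2081 $


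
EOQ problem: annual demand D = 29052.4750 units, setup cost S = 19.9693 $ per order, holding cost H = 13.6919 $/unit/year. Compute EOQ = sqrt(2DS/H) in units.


2*D*S = 2 * 29052.4750 * 19.9693 = 1160315.1780
2*D*S/H = 84744.6430
EOQ = sqrt(84744.6430) = 291.1093

291.1093 units


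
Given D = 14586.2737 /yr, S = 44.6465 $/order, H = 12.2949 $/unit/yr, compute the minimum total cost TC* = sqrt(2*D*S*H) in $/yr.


2*D*S*H = 16013518.7853
TC* = sqrt(16013518.7853) = 4001.6895

4001.6895 $/yr


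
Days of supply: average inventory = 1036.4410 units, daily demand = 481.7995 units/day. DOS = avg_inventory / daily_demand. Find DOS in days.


DOS = 1036.4410 / 481.7995 = 2.1512

2.1512 days


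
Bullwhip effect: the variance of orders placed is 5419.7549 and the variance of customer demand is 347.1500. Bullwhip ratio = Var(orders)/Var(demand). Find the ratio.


BW = 5419.7549 / 347.1500 = 15.6121

15.6121


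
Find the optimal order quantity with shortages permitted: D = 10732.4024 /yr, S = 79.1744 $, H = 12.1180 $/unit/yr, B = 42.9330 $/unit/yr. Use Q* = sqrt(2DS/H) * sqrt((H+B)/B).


sqrt(2DS/H) = 374.4901
sqrt((H+B)/B) = 1.1324
Q* = 374.4901 * 1.1324 = 424.0601

424.0601 units


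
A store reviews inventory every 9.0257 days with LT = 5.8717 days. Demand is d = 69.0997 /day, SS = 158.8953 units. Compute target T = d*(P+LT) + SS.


P + LT = 14.8974
d*(P+LT) = 69.0997 * 14.8974 = 1029.4059
T = 1029.4059 + 158.8953 = 1188.3012

1188.3012 units


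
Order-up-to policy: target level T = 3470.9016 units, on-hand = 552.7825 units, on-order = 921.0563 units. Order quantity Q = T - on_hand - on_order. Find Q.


Inventory position = OH + OO = 552.7825 + 921.0563 = 1473.8388
Q = 3470.9016 - 1473.8388 = 1997.0628

1997.0628 units


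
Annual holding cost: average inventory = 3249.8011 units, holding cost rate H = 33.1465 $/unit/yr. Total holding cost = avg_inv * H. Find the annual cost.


Cost = 3249.8011 * 33.1465 = 107719.5322

107719.5322 $/yr


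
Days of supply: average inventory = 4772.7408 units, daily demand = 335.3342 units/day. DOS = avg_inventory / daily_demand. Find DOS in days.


DOS = 4772.7408 / 335.3342 = 14.2328

14.2328 days


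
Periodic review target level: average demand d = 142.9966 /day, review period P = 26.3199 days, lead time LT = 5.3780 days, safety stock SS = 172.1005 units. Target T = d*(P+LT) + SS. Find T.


P + LT = 31.6979
d*(P+LT) = 142.9966 * 31.6979 = 4532.6919
T = 4532.6919 + 172.1005 = 4704.7924

4704.7924 units


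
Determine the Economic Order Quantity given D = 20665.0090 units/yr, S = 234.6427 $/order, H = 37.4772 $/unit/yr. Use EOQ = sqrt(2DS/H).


2*D*S = 2 * 20665.0090 * 234.6427 = 9697787.0146
2*D*S/H = 258764.9828
EOQ = sqrt(258764.9828) = 508.6895

508.6895 units


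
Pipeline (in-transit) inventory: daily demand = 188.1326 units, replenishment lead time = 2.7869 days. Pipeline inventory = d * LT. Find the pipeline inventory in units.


Pipeline = 188.1326 * 2.7869 = 524.3067

524.3067 units


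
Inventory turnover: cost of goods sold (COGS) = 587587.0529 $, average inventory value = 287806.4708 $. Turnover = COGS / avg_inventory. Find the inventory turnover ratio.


Turnover = 587587.0529 / 287806.4708 = 2.0416

2.0416


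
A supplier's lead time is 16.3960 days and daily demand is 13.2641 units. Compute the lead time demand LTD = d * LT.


LTD = 13.2641 * 16.3960 = 217.4782

217.4782 units


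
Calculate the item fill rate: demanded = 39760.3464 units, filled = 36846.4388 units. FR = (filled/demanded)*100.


FR = 36846.4388 / 39760.3464 * 100 = 92.6713

92.6713%


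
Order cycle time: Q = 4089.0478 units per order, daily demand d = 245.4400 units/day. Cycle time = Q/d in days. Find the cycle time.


Cycle = 4089.0478 / 245.4400 = 16.6601

16.6601 days


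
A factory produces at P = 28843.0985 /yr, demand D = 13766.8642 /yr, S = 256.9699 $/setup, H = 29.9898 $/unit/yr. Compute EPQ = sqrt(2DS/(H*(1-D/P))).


1 - D/P = 1 - 0.4773 = 0.5227
H*(1-D/P) = 15.6756
2DS = 7075339.4336
EPQ = sqrt(451359.6635) = 671.8331

671.8331 units


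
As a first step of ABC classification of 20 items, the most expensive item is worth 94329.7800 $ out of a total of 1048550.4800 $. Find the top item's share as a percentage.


Top item = 94329.7800
Total = 1048550.4800
Percentage = 94329.7800 / 1048550.4800 * 100 = 8.9962

8.9962%


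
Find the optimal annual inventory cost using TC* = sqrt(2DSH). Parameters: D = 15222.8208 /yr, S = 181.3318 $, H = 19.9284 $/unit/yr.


2*D*S*H = 110019973.2393
TC* = sqrt(110019973.2393) = 10489.0406

10489.0406 $/yr


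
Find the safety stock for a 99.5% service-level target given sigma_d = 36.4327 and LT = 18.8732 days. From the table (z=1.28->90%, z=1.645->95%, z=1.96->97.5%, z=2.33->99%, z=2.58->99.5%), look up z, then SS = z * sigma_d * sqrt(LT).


From the table, SL = 99.5% corresponds to z = 2.58
sqrt(LT) = sqrt(18.8732) = 4.3443
SS = 2.58 * 36.4327 * 4.3443 = 408.3512

408.3512 units


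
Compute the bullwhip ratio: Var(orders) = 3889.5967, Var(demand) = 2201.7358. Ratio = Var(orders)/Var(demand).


BW = 3889.5967 / 2201.7358 = 1.7666

1.7666


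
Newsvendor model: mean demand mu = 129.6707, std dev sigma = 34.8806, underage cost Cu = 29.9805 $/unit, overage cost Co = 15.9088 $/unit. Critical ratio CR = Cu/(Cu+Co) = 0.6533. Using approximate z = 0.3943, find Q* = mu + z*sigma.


CR = Cu/(Cu+Co) = 29.9805/(29.9805+15.9088) = 0.6533
z = 0.3943
Q* = 129.6707 + 0.3943 * 34.8806 = 143.4241

143.4241 units


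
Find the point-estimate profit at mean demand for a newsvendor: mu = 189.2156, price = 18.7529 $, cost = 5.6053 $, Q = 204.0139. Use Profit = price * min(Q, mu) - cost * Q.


Sales at mu = min(204.0139, 189.2156) = 189.2156
Revenue = 18.7529 * 189.2156 = 3548.3412
Total cost = 5.6053 * 204.0139 = 1143.5591
Profit = 3548.3412 - 1143.5591 = 2404.7821

2404.7821 $


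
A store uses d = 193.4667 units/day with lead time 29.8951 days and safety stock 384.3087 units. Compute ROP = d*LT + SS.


d*LT = 193.4667 * 29.8951 = 5783.7063
ROP = 5783.7063 + 384.3087 = 6168.0150

6168.0150 units


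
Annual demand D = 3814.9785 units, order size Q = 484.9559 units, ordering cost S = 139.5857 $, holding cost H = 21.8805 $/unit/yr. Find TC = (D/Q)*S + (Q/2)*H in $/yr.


Ordering cost = D*S/Q = 1098.0719
Holding cost = Q*H/2 = 5305.5388
TC = 1098.0719 + 5305.5388 = 6403.6107

6403.6107 $/yr


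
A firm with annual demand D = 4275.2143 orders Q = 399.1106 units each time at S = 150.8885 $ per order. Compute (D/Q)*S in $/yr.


Number of orders = D/Q = 10.7119
Cost = 10.7119 * 150.8885 = 1616.2955

1616.2955 $/yr


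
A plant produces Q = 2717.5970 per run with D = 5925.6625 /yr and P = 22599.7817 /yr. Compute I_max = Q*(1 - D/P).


D/P = 0.2622
1 - D/P = 0.7378
I_max = 2717.5970 * 0.7378 = 2005.0431

2005.0431 units


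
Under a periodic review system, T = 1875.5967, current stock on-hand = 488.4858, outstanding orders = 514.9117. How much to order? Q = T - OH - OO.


Inventory position = OH + OO = 488.4858 + 514.9117 = 1003.3975
Q = 1875.5967 - 1003.3975 = 872.1992

872.1992 units


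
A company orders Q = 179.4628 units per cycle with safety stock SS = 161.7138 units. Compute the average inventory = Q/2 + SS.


Q/2 = 89.7314
Avg = 89.7314 + 161.7138 = 251.4452

251.4452 units


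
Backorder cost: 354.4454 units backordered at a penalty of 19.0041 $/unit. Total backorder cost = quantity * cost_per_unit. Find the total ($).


Total = 354.4454 * 19.0041 = 6735.9158

6735.9158 $


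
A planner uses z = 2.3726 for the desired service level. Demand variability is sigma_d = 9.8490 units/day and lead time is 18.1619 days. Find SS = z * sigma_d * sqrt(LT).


sqrt(LT) = sqrt(18.1619) = 4.2617
SS = 2.3726 * 9.8490 * 4.2617 = 99.5858

99.5858 units


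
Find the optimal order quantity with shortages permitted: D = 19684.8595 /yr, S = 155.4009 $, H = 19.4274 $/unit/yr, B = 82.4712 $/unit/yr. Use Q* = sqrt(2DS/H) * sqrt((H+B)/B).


sqrt(2DS/H) = 561.1779
sqrt((H+B)/B) = 1.1116
Q* = 561.1779 * 1.1116 = 623.7830

623.7830 units


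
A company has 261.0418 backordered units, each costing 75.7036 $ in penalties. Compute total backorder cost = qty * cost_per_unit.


Total = 261.0418 * 75.7036 = 19761.8040

19761.8040 $


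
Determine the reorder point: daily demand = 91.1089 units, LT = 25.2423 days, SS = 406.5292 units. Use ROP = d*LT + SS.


d*LT = 91.1089 * 25.2423 = 2299.7982
ROP = 2299.7982 + 406.5292 = 2706.3274

2706.3274 units


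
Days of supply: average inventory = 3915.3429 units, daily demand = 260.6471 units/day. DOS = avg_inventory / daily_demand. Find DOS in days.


DOS = 3915.3429 / 260.6471 = 15.0216

15.0216 days


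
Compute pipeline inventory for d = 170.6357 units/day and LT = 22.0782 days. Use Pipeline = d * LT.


Pipeline = 170.6357 * 22.0782 = 3767.3291

3767.3291 units


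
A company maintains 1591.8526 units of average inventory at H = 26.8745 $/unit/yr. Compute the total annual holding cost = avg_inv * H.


Cost = 1591.8526 * 26.8745 = 42780.2427

42780.2427 $/yr


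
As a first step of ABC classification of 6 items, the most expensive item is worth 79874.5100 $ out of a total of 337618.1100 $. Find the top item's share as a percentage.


Top item = 79874.5100
Total = 337618.1100
Percentage = 79874.5100 / 337618.1100 * 100 = 23.6582

23.6582%


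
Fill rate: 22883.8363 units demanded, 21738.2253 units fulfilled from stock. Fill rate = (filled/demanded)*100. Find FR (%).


FR = 21738.2253 / 22883.8363 * 100 = 94.9938

94.9938%


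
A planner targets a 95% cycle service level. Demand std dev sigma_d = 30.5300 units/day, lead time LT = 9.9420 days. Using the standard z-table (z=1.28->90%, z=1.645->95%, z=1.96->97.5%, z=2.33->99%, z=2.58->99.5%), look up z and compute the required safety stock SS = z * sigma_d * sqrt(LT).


From the table, SL = 95% corresponds to z = 1.645
sqrt(LT) = sqrt(9.9420) = 3.1531
SS = 1.645 * 30.5300 * 3.1531 = 158.3542

158.3542 units


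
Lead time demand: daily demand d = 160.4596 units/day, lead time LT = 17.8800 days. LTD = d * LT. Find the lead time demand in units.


LTD = 160.4596 * 17.8800 = 2869.0176

2869.0176 units


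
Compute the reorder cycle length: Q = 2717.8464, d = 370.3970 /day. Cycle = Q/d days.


Cycle = 2717.8464 / 370.3970 = 7.3377

7.3377 days


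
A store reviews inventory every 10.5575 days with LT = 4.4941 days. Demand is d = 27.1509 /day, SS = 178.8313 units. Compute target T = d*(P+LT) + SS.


P + LT = 15.0516
d*(P+LT) = 27.1509 * 15.0516 = 408.6645
T = 408.6645 + 178.8313 = 587.4958

587.4958 units


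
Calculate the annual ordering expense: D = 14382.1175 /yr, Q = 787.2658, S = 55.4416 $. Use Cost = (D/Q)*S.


Number of orders = D/Q = 18.2684
Cost = 18.2684 * 55.4416 = 1012.8315

1012.8315 $/yr


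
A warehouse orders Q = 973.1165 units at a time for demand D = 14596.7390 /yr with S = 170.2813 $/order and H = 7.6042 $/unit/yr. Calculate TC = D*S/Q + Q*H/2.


Ordering cost = D*S/Q = 2554.2180
Holding cost = Q*H/2 = 3699.8862
TC = 2554.2180 + 3699.8862 = 6254.1043

6254.1043 $/yr


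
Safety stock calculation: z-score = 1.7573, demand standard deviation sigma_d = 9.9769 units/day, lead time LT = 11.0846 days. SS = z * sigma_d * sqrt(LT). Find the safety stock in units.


sqrt(LT) = sqrt(11.0846) = 3.3294
SS = 1.7573 * 9.9769 * 3.3294 = 58.3716

58.3716 units


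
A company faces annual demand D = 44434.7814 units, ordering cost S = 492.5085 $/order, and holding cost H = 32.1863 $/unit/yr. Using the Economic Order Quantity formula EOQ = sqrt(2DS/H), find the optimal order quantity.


2*D*S = 2 * 44434.7814 * 492.5085 = 43769015.0703
2*D*S/H = 1359864.7583
EOQ = sqrt(1359864.7583) = 1166.1324

1166.1324 units


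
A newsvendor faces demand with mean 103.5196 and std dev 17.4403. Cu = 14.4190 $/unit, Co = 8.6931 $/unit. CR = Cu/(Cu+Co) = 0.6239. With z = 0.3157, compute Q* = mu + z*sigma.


CR = Cu/(Cu+Co) = 14.4190/(14.4190+8.6931) = 0.6239
z = 0.3157
Q* = 103.5196 + 0.3157 * 17.4403 = 109.0255

109.0255 units


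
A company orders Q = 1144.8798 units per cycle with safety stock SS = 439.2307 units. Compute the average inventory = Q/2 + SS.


Q/2 = 572.4399
Avg = 572.4399 + 439.2307 = 1011.6706

1011.6706 units


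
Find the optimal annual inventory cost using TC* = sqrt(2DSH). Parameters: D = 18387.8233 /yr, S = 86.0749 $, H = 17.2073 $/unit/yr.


2*D*S*H = 54469021.6395
TC* = sqrt(54469021.6395) = 7380.3131

7380.3131 $/yr


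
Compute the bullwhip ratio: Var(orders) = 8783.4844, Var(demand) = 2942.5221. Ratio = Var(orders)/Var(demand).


BW = 8783.4844 / 2942.5221 = 2.9850

2.9850


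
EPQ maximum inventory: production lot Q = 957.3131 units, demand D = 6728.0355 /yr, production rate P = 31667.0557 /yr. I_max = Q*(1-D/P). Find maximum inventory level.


D/P = 0.2125
1 - D/P = 0.7875
I_max = 957.3131 * 0.7875 = 753.9208

753.9208 units


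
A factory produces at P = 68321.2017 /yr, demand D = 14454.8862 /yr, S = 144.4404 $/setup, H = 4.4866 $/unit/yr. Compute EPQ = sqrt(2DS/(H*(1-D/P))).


1 - D/P = 1 - 0.2116 = 0.7884
H*(1-D/P) = 3.5374
2DS = 4175739.0894
EPQ = sqrt(1180468.0281) = 1086.4935

1086.4935 units


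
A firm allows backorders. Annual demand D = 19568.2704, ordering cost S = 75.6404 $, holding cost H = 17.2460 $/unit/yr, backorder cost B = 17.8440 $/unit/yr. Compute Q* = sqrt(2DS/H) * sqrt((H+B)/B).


sqrt(2DS/H) = 414.3086
sqrt((H+B)/B) = 1.4023
Q* = 414.3086 * 1.4023 = 580.9911

580.9911 units


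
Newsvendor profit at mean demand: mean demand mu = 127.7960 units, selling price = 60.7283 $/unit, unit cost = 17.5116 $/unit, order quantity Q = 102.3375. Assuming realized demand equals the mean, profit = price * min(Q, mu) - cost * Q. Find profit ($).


Sales at mu = min(102.3375, 127.7960) = 102.3375
Revenue = 60.7283 * 102.3375 = 6214.7824
Total cost = 17.5116 * 102.3375 = 1792.0934
Profit = 6214.7824 - 1792.0934 = 4422.6890

4422.6890 $


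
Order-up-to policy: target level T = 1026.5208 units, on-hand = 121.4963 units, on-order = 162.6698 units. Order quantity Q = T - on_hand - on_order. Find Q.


Inventory position = OH + OO = 121.4963 + 162.6698 = 284.1661
Q = 1026.5208 - 284.1661 = 742.3547

742.3547 units


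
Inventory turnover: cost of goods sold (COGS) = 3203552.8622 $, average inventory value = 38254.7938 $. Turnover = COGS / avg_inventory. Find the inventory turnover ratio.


Turnover = 3203552.8622 / 38254.7938 = 83.7425

83.7425


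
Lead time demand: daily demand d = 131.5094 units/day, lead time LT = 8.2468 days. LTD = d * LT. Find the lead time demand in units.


LTD = 131.5094 * 8.2468 = 1084.5317

1084.5317 units


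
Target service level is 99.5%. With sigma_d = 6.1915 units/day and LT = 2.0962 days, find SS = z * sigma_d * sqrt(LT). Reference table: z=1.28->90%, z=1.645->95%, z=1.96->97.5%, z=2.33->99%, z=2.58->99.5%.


From the table, SL = 99.5% corresponds to z = 2.58
sqrt(LT) = sqrt(2.0962) = 1.4478
SS = 2.58 * 6.1915 * 1.4478 = 23.1277

23.1277 units


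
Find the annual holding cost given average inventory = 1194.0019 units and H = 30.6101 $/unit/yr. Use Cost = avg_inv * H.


Cost = 1194.0019 * 30.6101 = 36548.5176

36548.5176 $/yr


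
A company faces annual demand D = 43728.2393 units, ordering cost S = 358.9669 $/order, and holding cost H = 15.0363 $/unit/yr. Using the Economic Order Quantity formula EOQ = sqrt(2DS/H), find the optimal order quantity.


2*D*S = 2 * 43728.2393 * 358.9669 = 31393981.0080
2*D*S/H = 2087879.3991
EOQ = sqrt(2087879.3991) = 1444.9496

1444.9496 units


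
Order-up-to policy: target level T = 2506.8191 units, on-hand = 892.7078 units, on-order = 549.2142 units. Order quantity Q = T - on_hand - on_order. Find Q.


Inventory position = OH + OO = 892.7078 + 549.2142 = 1441.9220
Q = 2506.8191 - 1441.9220 = 1064.8971

1064.8971 units


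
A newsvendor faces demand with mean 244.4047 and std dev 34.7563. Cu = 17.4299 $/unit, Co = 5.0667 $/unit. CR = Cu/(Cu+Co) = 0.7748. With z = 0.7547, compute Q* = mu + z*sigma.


CR = Cu/(Cu+Co) = 17.4299/(17.4299+5.0667) = 0.7748
z = 0.7547
Q* = 244.4047 + 0.7547 * 34.7563 = 270.6353

270.6353 units


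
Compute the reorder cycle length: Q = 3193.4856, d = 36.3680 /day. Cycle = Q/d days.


Cycle = 3193.4856 / 36.3680 = 87.8103

87.8103 days


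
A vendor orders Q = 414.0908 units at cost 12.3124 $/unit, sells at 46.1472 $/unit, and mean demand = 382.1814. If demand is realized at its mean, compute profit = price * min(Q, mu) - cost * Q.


Sales at mu = min(414.0908, 382.1814) = 382.1814
Revenue = 46.1472 * 382.1814 = 17636.6015
Total cost = 12.3124 * 414.0908 = 5098.4516
Profit = 17636.6015 - 5098.4516 = 12538.1499

12538.1499 $


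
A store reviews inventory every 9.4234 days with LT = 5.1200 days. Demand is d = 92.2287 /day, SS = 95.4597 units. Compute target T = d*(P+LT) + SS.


P + LT = 14.5434
d*(P+LT) = 92.2287 * 14.5434 = 1341.3189
T = 1341.3189 + 95.4597 = 1436.7786

1436.7786 units


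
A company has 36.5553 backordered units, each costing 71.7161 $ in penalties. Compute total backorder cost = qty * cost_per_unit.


Total = 36.5553 * 71.7161 = 2621.6036

2621.6036 $


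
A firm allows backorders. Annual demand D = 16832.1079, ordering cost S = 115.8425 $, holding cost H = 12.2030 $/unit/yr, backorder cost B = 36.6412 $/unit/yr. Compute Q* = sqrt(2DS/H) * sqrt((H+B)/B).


sqrt(2DS/H) = 565.3077
sqrt((H+B)/B) = 1.1546
Q* = 565.3077 * 1.1546 = 652.6894

652.6894 units


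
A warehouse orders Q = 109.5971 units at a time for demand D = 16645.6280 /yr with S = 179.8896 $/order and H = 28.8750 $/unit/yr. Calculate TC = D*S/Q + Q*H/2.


Ordering cost = D*S/Q = 27321.6660
Holding cost = Q*H/2 = 1582.3081
TC = 27321.6660 + 1582.3081 = 28903.9741

28903.9741 $/yr


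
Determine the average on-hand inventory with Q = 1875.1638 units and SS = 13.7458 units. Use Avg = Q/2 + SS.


Q/2 = 937.5819
Avg = 937.5819 + 13.7458 = 951.3277

951.3277 units


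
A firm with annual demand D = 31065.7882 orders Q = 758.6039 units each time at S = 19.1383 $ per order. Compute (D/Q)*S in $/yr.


Number of orders = D/Q = 40.9513
Cost = 40.9513 * 19.1383 = 783.7376

783.7376 $/yr


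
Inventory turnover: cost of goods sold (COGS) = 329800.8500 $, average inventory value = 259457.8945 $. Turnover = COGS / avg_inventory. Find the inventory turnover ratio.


Turnover = 329800.8500 / 259457.8945 = 1.2711

1.2711


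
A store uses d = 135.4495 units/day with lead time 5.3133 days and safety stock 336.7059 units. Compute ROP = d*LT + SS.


d*LT = 135.4495 * 5.3133 = 719.6838
ROP = 719.6838 + 336.7059 = 1056.3897

1056.3897 units


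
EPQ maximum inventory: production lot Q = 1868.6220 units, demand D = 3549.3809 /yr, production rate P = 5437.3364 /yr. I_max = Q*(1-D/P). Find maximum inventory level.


D/P = 0.6528
1 - D/P = 0.3472
I_max = 1868.6220 * 0.3472 = 648.8242

648.8242 units


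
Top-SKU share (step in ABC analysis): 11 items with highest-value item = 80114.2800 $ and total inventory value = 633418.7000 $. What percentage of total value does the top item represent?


Top item = 80114.2800
Total = 633418.7000
Percentage = 80114.2800 / 633418.7000 * 100 = 12.6479

12.6479%


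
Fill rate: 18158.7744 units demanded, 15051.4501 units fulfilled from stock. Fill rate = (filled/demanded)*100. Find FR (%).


FR = 15051.4501 / 18158.7744 * 100 = 82.8880

82.8880%


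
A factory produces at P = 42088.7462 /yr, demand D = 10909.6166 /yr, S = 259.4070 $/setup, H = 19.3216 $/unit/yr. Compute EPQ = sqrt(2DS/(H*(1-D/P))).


1 - D/P = 1 - 0.2592 = 0.7408
H*(1-D/P) = 14.3133
2DS = 5660061.8267
EPQ = sqrt(395439.5375) = 628.8398

628.8398 units


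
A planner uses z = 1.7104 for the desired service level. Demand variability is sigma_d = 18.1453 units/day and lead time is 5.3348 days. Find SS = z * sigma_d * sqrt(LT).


sqrt(LT) = sqrt(5.3348) = 2.3097
SS = 1.7104 * 18.1453 * 2.3097 = 71.6838

71.6838 units


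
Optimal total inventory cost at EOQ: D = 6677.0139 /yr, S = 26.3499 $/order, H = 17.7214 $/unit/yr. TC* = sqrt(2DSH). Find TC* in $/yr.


2*D*S*H = 6235758.3333
TC* = sqrt(6235758.3333) = 2497.1500

2497.1500 $/yr


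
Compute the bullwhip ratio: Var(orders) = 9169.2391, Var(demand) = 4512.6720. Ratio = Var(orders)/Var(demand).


BW = 9169.2391 / 4512.6720 = 2.0319

2.0319


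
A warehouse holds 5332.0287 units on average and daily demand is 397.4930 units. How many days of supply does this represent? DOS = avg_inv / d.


DOS = 5332.0287 / 397.4930 = 13.4141

13.4141 days


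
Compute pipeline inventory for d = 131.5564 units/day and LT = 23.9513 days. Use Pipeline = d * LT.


Pipeline = 131.5564 * 23.9513 = 3150.9468

3150.9468 units


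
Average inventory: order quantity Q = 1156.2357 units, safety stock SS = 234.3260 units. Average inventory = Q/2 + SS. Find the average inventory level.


Q/2 = 578.1178
Avg = 578.1178 + 234.3260 = 812.4438

812.4438 units


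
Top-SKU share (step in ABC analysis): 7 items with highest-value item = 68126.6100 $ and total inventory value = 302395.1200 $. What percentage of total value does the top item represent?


Top item = 68126.6100
Total = 302395.1200
Percentage = 68126.6100 / 302395.1200 * 100 = 22.5290

22.5290%


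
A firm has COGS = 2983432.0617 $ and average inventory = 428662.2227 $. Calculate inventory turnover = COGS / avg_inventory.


Turnover = 2983432.0617 / 428662.2227 = 6.9599

6.9599


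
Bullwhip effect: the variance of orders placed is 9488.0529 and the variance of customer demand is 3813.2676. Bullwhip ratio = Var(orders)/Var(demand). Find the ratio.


BW = 9488.0529 / 3813.2676 = 2.4882

2.4882
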